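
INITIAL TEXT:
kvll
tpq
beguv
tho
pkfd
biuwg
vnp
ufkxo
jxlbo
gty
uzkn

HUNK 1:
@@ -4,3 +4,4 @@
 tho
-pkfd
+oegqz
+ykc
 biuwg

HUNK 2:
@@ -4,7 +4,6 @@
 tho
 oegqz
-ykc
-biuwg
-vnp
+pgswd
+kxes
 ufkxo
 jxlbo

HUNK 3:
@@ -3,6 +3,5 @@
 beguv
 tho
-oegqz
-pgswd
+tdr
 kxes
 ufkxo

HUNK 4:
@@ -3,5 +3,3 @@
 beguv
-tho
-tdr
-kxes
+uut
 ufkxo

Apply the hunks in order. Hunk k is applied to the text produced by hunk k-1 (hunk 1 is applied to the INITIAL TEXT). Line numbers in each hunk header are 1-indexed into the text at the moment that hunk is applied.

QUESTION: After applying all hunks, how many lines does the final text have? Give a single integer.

Hunk 1: at line 4 remove [pkfd] add [oegqz,ykc] -> 12 lines: kvll tpq beguv tho oegqz ykc biuwg vnp ufkxo jxlbo gty uzkn
Hunk 2: at line 4 remove [ykc,biuwg,vnp] add [pgswd,kxes] -> 11 lines: kvll tpq beguv tho oegqz pgswd kxes ufkxo jxlbo gty uzkn
Hunk 3: at line 3 remove [oegqz,pgswd] add [tdr] -> 10 lines: kvll tpq beguv tho tdr kxes ufkxo jxlbo gty uzkn
Hunk 4: at line 3 remove [tho,tdr,kxes] add [uut] -> 8 lines: kvll tpq beguv uut ufkxo jxlbo gty uzkn
Final line count: 8

Answer: 8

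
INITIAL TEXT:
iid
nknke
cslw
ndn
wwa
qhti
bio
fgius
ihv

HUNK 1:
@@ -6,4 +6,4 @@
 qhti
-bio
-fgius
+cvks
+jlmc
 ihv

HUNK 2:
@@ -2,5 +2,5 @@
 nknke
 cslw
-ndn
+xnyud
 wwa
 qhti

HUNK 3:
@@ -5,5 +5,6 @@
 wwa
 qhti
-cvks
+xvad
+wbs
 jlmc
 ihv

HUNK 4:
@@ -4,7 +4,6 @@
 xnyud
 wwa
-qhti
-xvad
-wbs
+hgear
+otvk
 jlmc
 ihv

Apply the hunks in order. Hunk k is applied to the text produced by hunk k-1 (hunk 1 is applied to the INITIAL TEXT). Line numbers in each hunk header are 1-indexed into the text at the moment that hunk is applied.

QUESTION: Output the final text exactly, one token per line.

Hunk 1: at line 6 remove [bio,fgius] add [cvks,jlmc] -> 9 lines: iid nknke cslw ndn wwa qhti cvks jlmc ihv
Hunk 2: at line 2 remove [ndn] add [xnyud] -> 9 lines: iid nknke cslw xnyud wwa qhti cvks jlmc ihv
Hunk 3: at line 5 remove [cvks] add [xvad,wbs] -> 10 lines: iid nknke cslw xnyud wwa qhti xvad wbs jlmc ihv
Hunk 4: at line 4 remove [qhti,xvad,wbs] add [hgear,otvk] -> 9 lines: iid nknke cslw xnyud wwa hgear otvk jlmc ihv

Answer: iid
nknke
cslw
xnyud
wwa
hgear
otvk
jlmc
ihv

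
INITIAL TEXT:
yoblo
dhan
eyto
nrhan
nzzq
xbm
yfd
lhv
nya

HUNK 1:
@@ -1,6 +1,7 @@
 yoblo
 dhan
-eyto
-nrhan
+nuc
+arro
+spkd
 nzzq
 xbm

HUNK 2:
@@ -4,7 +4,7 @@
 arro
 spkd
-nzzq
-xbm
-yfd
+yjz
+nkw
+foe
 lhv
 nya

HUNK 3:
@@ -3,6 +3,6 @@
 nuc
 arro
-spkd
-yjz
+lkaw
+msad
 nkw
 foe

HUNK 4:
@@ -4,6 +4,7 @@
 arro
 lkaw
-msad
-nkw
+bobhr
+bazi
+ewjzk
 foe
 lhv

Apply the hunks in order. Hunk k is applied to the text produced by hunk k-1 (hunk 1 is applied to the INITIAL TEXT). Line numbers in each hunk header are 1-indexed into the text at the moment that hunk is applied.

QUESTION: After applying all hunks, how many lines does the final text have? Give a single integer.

Hunk 1: at line 1 remove [eyto,nrhan] add [nuc,arro,spkd] -> 10 lines: yoblo dhan nuc arro spkd nzzq xbm yfd lhv nya
Hunk 2: at line 4 remove [nzzq,xbm,yfd] add [yjz,nkw,foe] -> 10 lines: yoblo dhan nuc arro spkd yjz nkw foe lhv nya
Hunk 3: at line 3 remove [spkd,yjz] add [lkaw,msad] -> 10 lines: yoblo dhan nuc arro lkaw msad nkw foe lhv nya
Hunk 4: at line 4 remove [msad,nkw] add [bobhr,bazi,ewjzk] -> 11 lines: yoblo dhan nuc arro lkaw bobhr bazi ewjzk foe lhv nya
Final line count: 11

Answer: 11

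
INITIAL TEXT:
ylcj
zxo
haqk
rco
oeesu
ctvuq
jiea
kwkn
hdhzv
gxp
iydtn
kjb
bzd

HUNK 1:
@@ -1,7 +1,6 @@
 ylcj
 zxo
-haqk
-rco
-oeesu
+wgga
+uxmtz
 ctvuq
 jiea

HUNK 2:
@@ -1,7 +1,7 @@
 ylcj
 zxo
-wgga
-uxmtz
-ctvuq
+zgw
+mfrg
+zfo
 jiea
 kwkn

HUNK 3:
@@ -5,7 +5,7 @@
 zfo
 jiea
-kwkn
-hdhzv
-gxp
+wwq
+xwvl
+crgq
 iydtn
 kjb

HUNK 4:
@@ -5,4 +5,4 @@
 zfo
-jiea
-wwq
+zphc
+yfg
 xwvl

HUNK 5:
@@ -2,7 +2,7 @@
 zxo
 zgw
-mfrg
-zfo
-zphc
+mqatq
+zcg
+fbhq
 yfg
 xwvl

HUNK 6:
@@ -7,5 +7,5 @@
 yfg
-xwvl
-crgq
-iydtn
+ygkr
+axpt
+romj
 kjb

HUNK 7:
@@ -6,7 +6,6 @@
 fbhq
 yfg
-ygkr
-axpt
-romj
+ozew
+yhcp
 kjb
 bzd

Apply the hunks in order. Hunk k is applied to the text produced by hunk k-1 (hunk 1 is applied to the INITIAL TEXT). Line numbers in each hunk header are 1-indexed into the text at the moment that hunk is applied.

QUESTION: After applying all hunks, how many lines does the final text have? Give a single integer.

Hunk 1: at line 1 remove [haqk,rco,oeesu] add [wgga,uxmtz] -> 12 lines: ylcj zxo wgga uxmtz ctvuq jiea kwkn hdhzv gxp iydtn kjb bzd
Hunk 2: at line 1 remove [wgga,uxmtz,ctvuq] add [zgw,mfrg,zfo] -> 12 lines: ylcj zxo zgw mfrg zfo jiea kwkn hdhzv gxp iydtn kjb bzd
Hunk 3: at line 5 remove [kwkn,hdhzv,gxp] add [wwq,xwvl,crgq] -> 12 lines: ylcj zxo zgw mfrg zfo jiea wwq xwvl crgq iydtn kjb bzd
Hunk 4: at line 5 remove [jiea,wwq] add [zphc,yfg] -> 12 lines: ylcj zxo zgw mfrg zfo zphc yfg xwvl crgq iydtn kjb bzd
Hunk 5: at line 2 remove [mfrg,zfo,zphc] add [mqatq,zcg,fbhq] -> 12 lines: ylcj zxo zgw mqatq zcg fbhq yfg xwvl crgq iydtn kjb bzd
Hunk 6: at line 7 remove [xwvl,crgq,iydtn] add [ygkr,axpt,romj] -> 12 lines: ylcj zxo zgw mqatq zcg fbhq yfg ygkr axpt romj kjb bzd
Hunk 7: at line 6 remove [ygkr,axpt,romj] add [ozew,yhcp] -> 11 lines: ylcj zxo zgw mqatq zcg fbhq yfg ozew yhcp kjb bzd
Final line count: 11

Answer: 11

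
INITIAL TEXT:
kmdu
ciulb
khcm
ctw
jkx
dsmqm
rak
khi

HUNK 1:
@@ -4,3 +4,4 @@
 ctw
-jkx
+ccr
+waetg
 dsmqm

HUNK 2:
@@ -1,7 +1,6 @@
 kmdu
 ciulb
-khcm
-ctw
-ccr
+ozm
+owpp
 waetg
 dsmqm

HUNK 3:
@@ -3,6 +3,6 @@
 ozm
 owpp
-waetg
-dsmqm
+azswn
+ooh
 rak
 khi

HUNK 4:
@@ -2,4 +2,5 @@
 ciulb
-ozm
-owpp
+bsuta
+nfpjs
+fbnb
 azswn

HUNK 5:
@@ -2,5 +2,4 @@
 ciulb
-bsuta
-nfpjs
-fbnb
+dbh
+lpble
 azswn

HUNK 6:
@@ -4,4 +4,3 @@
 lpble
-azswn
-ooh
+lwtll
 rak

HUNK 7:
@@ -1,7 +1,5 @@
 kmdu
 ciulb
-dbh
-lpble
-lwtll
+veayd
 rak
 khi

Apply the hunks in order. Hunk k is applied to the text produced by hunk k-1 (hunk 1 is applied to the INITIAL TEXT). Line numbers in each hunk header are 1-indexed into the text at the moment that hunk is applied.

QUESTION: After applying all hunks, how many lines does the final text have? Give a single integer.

Hunk 1: at line 4 remove [jkx] add [ccr,waetg] -> 9 lines: kmdu ciulb khcm ctw ccr waetg dsmqm rak khi
Hunk 2: at line 1 remove [khcm,ctw,ccr] add [ozm,owpp] -> 8 lines: kmdu ciulb ozm owpp waetg dsmqm rak khi
Hunk 3: at line 3 remove [waetg,dsmqm] add [azswn,ooh] -> 8 lines: kmdu ciulb ozm owpp azswn ooh rak khi
Hunk 4: at line 2 remove [ozm,owpp] add [bsuta,nfpjs,fbnb] -> 9 lines: kmdu ciulb bsuta nfpjs fbnb azswn ooh rak khi
Hunk 5: at line 2 remove [bsuta,nfpjs,fbnb] add [dbh,lpble] -> 8 lines: kmdu ciulb dbh lpble azswn ooh rak khi
Hunk 6: at line 4 remove [azswn,ooh] add [lwtll] -> 7 lines: kmdu ciulb dbh lpble lwtll rak khi
Hunk 7: at line 1 remove [dbh,lpble,lwtll] add [veayd] -> 5 lines: kmdu ciulb veayd rak khi
Final line count: 5

Answer: 5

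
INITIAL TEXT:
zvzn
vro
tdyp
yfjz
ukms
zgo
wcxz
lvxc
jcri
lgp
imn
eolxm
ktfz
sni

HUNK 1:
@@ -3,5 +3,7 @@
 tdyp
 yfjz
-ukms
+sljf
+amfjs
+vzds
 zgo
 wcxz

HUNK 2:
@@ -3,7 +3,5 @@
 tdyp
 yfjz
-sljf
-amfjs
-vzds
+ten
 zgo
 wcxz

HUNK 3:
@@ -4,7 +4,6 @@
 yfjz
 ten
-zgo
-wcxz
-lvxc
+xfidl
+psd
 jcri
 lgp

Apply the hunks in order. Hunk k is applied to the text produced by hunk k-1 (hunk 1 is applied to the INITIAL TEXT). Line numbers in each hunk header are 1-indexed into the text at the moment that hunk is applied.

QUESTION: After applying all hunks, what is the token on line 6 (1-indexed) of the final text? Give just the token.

Hunk 1: at line 3 remove [ukms] add [sljf,amfjs,vzds] -> 16 lines: zvzn vro tdyp yfjz sljf amfjs vzds zgo wcxz lvxc jcri lgp imn eolxm ktfz sni
Hunk 2: at line 3 remove [sljf,amfjs,vzds] add [ten] -> 14 lines: zvzn vro tdyp yfjz ten zgo wcxz lvxc jcri lgp imn eolxm ktfz sni
Hunk 3: at line 4 remove [zgo,wcxz,lvxc] add [xfidl,psd] -> 13 lines: zvzn vro tdyp yfjz ten xfidl psd jcri lgp imn eolxm ktfz sni
Final line 6: xfidl

Answer: xfidl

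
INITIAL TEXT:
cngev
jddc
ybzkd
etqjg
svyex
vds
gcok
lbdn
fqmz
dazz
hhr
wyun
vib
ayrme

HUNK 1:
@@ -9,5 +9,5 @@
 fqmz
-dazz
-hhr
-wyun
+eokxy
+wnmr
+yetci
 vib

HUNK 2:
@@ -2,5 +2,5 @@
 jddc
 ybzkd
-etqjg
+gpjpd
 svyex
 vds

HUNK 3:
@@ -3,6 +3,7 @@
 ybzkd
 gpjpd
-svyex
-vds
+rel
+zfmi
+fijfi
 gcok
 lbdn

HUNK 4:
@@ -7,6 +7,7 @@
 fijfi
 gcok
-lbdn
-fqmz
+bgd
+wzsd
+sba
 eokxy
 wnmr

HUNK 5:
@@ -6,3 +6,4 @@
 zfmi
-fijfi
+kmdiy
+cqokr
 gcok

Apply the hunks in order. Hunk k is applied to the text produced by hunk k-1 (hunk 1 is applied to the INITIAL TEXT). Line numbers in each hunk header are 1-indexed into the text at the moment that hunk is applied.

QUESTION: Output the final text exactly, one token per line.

Answer: cngev
jddc
ybzkd
gpjpd
rel
zfmi
kmdiy
cqokr
gcok
bgd
wzsd
sba
eokxy
wnmr
yetci
vib
ayrme

Derivation:
Hunk 1: at line 9 remove [dazz,hhr,wyun] add [eokxy,wnmr,yetci] -> 14 lines: cngev jddc ybzkd etqjg svyex vds gcok lbdn fqmz eokxy wnmr yetci vib ayrme
Hunk 2: at line 2 remove [etqjg] add [gpjpd] -> 14 lines: cngev jddc ybzkd gpjpd svyex vds gcok lbdn fqmz eokxy wnmr yetci vib ayrme
Hunk 3: at line 3 remove [svyex,vds] add [rel,zfmi,fijfi] -> 15 lines: cngev jddc ybzkd gpjpd rel zfmi fijfi gcok lbdn fqmz eokxy wnmr yetci vib ayrme
Hunk 4: at line 7 remove [lbdn,fqmz] add [bgd,wzsd,sba] -> 16 lines: cngev jddc ybzkd gpjpd rel zfmi fijfi gcok bgd wzsd sba eokxy wnmr yetci vib ayrme
Hunk 5: at line 6 remove [fijfi] add [kmdiy,cqokr] -> 17 lines: cngev jddc ybzkd gpjpd rel zfmi kmdiy cqokr gcok bgd wzsd sba eokxy wnmr yetci vib ayrme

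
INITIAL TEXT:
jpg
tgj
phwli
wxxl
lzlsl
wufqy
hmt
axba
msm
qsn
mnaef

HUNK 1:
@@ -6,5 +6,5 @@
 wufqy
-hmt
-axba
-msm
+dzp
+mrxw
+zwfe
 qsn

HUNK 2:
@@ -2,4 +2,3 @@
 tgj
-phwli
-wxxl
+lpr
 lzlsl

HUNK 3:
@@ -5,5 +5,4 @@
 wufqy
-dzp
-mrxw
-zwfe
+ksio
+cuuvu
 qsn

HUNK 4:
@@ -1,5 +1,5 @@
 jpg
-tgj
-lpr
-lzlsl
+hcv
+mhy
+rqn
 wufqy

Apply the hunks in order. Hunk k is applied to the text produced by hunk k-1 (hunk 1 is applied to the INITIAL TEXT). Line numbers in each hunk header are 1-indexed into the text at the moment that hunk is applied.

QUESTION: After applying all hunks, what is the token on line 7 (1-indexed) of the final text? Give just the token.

Hunk 1: at line 6 remove [hmt,axba,msm] add [dzp,mrxw,zwfe] -> 11 lines: jpg tgj phwli wxxl lzlsl wufqy dzp mrxw zwfe qsn mnaef
Hunk 2: at line 2 remove [phwli,wxxl] add [lpr] -> 10 lines: jpg tgj lpr lzlsl wufqy dzp mrxw zwfe qsn mnaef
Hunk 3: at line 5 remove [dzp,mrxw,zwfe] add [ksio,cuuvu] -> 9 lines: jpg tgj lpr lzlsl wufqy ksio cuuvu qsn mnaef
Hunk 4: at line 1 remove [tgj,lpr,lzlsl] add [hcv,mhy,rqn] -> 9 lines: jpg hcv mhy rqn wufqy ksio cuuvu qsn mnaef
Final line 7: cuuvu

Answer: cuuvu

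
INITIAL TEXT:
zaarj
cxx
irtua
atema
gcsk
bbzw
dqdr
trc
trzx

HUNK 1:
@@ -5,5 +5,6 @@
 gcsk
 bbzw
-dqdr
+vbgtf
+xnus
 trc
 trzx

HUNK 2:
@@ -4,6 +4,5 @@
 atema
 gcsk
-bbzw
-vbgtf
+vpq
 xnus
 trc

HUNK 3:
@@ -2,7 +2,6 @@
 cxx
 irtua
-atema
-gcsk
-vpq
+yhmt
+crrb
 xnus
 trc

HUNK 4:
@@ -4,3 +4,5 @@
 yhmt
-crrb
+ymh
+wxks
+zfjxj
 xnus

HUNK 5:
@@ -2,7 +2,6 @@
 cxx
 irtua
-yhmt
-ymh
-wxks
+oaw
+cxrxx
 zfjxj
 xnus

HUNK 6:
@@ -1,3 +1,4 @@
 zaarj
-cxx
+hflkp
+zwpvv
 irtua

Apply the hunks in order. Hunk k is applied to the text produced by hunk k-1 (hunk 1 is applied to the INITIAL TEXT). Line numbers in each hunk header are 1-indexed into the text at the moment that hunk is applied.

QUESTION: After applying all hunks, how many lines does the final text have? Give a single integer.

Answer: 10

Derivation:
Hunk 1: at line 5 remove [dqdr] add [vbgtf,xnus] -> 10 lines: zaarj cxx irtua atema gcsk bbzw vbgtf xnus trc trzx
Hunk 2: at line 4 remove [bbzw,vbgtf] add [vpq] -> 9 lines: zaarj cxx irtua atema gcsk vpq xnus trc trzx
Hunk 3: at line 2 remove [atema,gcsk,vpq] add [yhmt,crrb] -> 8 lines: zaarj cxx irtua yhmt crrb xnus trc trzx
Hunk 4: at line 4 remove [crrb] add [ymh,wxks,zfjxj] -> 10 lines: zaarj cxx irtua yhmt ymh wxks zfjxj xnus trc trzx
Hunk 5: at line 2 remove [yhmt,ymh,wxks] add [oaw,cxrxx] -> 9 lines: zaarj cxx irtua oaw cxrxx zfjxj xnus trc trzx
Hunk 6: at line 1 remove [cxx] add [hflkp,zwpvv] -> 10 lines: zaarj hflkp zwpvv irtua oaw cxrxx zfjxj xnus trc trzx
Final line count: 10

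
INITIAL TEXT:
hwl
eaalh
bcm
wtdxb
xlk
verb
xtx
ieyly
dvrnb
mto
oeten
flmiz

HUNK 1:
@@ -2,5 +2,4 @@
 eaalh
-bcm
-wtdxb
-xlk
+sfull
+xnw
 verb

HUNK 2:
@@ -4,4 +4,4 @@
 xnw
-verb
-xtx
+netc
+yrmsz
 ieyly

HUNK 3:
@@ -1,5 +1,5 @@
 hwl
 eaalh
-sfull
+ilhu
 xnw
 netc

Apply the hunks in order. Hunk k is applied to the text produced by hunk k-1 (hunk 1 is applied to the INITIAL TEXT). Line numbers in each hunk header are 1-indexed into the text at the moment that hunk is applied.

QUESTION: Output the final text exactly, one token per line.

Hunk 1: at line 2 remove [bcm,wtdxb,xlk] add [sfull,xnw] -> 11 lines: hwl eaalh sfull xnw verb xtx ieyly dvrnb mto oeten flmiz
Hunk 2: at line 4 remove [verb,xtx] add [netc,yrmsz] -> 11 lines: hwl eaalh sfull xnw netc yrmsz ieyly dvrnb mto oeten flmiz
Hunk 3: at line 1 remove [sfull] add [ilhu] -> 11 lines: hwl eaalh ilhu xnw netc yrmsz ieyly dvrnb mto oeten flmiz

Answer: hwl
eaalh
ilhu
xnw
netc
yrmsz
ieyly
dvrnb
mto
oeten
flmiz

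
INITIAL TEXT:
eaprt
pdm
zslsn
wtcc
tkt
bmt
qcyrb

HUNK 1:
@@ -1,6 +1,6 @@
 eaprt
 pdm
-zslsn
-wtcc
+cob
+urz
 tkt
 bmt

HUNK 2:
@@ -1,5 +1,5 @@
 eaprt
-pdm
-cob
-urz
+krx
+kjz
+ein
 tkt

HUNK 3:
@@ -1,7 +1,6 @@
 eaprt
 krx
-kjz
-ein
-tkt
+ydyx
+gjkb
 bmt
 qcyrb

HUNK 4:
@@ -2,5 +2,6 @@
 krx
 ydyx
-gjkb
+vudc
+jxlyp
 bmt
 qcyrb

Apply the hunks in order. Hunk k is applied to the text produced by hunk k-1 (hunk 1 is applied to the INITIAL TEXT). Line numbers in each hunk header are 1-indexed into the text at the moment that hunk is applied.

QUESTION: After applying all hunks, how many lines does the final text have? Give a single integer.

Answer: 7

Derivation:
Hunk 1: at line 1 remove [zslsn,wtcc] add [cob,urz] -> 7 lines: eaprt pdm cob urz tkt bmt qcyrb
Hunk 2: at line 1 remove [pdm,cob,urz] add [krx,kjz,ein] -> 7 lines: eaprt krx kjz ein tkt bmt qcyrb
Hunk 3: at line 1 remove [kjz,ein,tkt] add [ydyx,gjkb] -> 6 lines: eaprt krx ydyx gjkb bmt qcyrb
Hunk 4: at line 2 remove [gjkb] add [vudc,jxlyp] -> 7 lines: eaprt krx ydyx vudc jxlyp bmt qcyrb
Final line count: 7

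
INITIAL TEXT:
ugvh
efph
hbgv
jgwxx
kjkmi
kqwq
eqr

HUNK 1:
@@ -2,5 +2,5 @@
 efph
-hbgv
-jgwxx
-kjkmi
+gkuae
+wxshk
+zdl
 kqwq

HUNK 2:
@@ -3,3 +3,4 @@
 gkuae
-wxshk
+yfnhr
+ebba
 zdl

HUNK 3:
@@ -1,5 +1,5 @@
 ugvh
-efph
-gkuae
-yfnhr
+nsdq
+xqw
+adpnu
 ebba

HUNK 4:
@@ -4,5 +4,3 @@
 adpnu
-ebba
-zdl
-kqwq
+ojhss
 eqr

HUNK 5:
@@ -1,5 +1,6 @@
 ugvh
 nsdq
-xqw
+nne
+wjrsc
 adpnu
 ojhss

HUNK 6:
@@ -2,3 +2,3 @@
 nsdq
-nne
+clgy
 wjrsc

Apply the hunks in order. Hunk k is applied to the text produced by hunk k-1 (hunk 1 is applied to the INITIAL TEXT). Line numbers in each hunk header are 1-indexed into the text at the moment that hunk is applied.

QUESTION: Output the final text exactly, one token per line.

Answer: ugvh
nsdq
clgy
wjrsc
adpnu
ojhss
eqr

Derivation:
Hunk 1: at line 2 remove [hbgv,jgwxx,kjkmi] add [gkuae,wxshk,zdl] -> 7 lines: ugvh efph gkuae wxshk zdl kqwq eqr
Hunk 2: at line 3 remove [wxshk] add [yfnhr,ebba] -> 8 lines: ugvh efph gkuae yfnhr ebba zdl kqwq eqr
Hunk 3: at line 1 remove [efph,gkuae,yfnhr] add [nsdq,xqw,adpnu] -> 8 lines: ugvh nsdq xqw adpnu ebba zdl kqwq eqr
Hunk 4: at line 4 remove [ebba,zdl,kqwq] add [ojhss] -> 6 lines: ugvh nsdq xqw adpnu ojhss eqr
Hunk 5: at line 1 remove [xqw] add [nne,wjrsc] -> 7 lines: ugvh nsdq nne wjrsc adpnu ojhss eqr
Hunk 6: at line 2 remove [nne] add [clgy] -> 7 lines: ugvh nsdq clgy wjrsc adpnu ojhss eqr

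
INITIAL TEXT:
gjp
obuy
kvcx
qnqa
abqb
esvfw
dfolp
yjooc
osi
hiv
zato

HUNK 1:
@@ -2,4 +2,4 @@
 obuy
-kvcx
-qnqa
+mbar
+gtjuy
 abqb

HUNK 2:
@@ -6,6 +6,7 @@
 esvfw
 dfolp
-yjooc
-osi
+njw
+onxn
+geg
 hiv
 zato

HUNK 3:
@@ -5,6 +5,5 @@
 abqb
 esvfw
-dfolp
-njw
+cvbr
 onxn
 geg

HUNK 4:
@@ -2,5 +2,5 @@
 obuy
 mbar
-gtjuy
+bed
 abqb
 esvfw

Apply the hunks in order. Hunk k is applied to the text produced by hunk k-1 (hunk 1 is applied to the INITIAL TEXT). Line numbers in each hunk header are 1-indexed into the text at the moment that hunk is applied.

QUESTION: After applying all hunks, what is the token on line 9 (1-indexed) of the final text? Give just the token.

Answer: geg

Derivation:
Hunk 1: at line 2 remove [kvcx,qnqa] add [mbar,gtjuy] -> 11 lines: gjp obuy mbar gtjuy abqb esvfw dfolp yjooc osi hiv zato
Hunk 2: at line 6 remove [yjooc,osi] add [njw,onxn,geg] -> 12 lines: gjp obuy mbar gtjuy abqb esvfw dfolp njw onxn geg hiv zato
Hunk 3: at line 5 remove [dfolp,njw] add [cvbr] -> 11 lines: gjp obuy mbar gtjuy abqb esvfw cvbr onxn geg hiv zato
Hunk 4: at line 2 remove [gtjuy] add [bed] -> 11 lines: gjp obuy mbar bed abqb esvfw cvbr onxn geg hiv zato
Final line 9: geg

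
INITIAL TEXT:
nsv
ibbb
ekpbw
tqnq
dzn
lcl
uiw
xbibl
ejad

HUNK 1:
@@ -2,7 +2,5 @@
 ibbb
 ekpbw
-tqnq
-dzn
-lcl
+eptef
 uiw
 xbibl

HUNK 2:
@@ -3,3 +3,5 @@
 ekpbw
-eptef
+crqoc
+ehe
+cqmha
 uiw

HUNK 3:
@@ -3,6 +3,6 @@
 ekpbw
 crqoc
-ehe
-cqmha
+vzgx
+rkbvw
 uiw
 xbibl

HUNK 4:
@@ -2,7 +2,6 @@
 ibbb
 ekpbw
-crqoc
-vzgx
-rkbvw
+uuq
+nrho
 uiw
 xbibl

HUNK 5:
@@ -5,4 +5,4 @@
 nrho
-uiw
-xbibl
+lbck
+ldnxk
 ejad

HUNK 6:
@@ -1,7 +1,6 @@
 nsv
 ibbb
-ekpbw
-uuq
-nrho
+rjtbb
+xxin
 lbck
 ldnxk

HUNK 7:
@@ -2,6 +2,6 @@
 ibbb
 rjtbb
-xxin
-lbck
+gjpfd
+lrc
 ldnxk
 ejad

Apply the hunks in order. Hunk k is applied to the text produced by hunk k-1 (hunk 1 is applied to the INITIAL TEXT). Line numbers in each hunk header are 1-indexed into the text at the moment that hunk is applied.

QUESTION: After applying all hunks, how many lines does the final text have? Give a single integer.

Answer: 7

Derivation:
Hunk 1: at line 2 remove [tqnq,dzn,lcl] add [eptef] -> 7 lines: nsv ibbb ekpbw eptef uiw xbibl ejad
Hunk 2: at line 3 remove [eptef] add [crqoc,ehe,cqmha] -> 9 lines: nsv ibbb ekpbw crqoc ehe cqmha uiw xbibl ejad
Hunk 3: at line 3 remove [ehe,cqmha] add [vzgx,rkbvw] -> 9 lines: nsv ibbb ekpbw crqoc vzgx rkbvw uiw xbibl ejad
Hunk 4: at line 2 remove [crqoc,vzgx,rkbvw] add [uuq,nrho] -> 8 lines: nsv ibbb ekpbw uuq nrho uiw xbibl ejad
Hunk 5: at line 5 remove [uiw,xbibl] add [lbck,ldnxk] -> 8 lines: nsv ibbb ekpbw uuq nrho lbck ldnxk ejad
Hunk 6: at line 1 remove [ekpbw,uuq,nrho] add [rjtbb,xxin] -> 7 lines: nsv ibbb rjtbb xxin lbck ldnxk ejad
Hunk 7: at line 2 remove [xxin,lbck] add [gjpfd,lrc] -> 7 lines: nsv ibbb rjtbb gjpfd lrc ldnxk ejad
Final line count: 7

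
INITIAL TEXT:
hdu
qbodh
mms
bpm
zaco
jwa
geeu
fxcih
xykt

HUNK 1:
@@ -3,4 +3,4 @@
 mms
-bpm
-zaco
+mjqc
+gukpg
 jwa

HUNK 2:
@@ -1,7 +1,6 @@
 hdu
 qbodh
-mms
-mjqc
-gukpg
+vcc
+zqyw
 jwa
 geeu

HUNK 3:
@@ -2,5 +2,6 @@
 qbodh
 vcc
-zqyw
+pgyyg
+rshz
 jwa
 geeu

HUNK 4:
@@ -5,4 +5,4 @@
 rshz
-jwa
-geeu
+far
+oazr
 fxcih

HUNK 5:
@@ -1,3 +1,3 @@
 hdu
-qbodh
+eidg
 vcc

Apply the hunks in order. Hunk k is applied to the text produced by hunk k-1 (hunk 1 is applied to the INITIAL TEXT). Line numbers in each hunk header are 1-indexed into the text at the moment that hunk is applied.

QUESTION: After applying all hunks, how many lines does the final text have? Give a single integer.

Hunk 1: at line 3 remove [bpm,zaco] add [mjqc,gukpg] -> 9 lines: hdu qbodh mms mjqc gukpg jwa geeu fxcih xykt
Hunk 2: at line 1 remove [mms,mjqc,gukpg] add [vcc,zqyw] -> 8 lines: hdu qbodh vcc zqyw jwa geeu fxcih xykt
Hunk 3: at line 2 remove [zqyw] add [pgyyg,rshz] -> 9 lines: hdu qbodh vcc pgyyg rshz jwa geeu fxcih xykt
Hunk 4: at line 5 remove [jwa,geeu] add [far,oazr] -> 9 lines: hdu qbodh vcc pgyyg rshz far oazr fxcih xykt
Hunk 5: at line 1 remove [qbodh] add [eidg] -> 9 lines: hdu eidg vcc pgyyg rshz far oazr fxcih xykt
Final line count: 9

Answer: 9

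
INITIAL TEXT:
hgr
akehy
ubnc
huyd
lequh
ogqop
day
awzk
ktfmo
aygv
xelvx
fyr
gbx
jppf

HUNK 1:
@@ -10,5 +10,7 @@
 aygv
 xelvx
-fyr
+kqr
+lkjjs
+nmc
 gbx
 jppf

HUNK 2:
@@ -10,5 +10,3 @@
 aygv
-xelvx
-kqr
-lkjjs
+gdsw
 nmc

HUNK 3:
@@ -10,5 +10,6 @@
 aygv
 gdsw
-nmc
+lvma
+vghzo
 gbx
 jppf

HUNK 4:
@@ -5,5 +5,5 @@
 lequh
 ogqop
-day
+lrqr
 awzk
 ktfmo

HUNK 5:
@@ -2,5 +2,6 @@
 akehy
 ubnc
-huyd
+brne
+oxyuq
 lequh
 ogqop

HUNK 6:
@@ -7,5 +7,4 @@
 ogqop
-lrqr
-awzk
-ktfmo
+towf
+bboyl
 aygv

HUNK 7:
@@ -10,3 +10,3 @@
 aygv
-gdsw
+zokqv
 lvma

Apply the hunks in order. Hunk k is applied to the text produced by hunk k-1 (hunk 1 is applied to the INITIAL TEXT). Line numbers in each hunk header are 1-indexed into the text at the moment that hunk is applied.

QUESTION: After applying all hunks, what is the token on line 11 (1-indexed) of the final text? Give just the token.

Hunk 1: at line 10 remove [fyr] add [kqr,lkjjs,nmc] -> 16 lines: hgr akehy ubnc huyd lequh ogqop day awzk ktfmo aygv xelvx kqr lkjjs nmc gbx jppf
Hunk 2: at line 10 remove [xelvx,kqr,lkjjs] add [gdsw] -> 14 lines: hgr akehy ubnc huyd lequh ogqop day awzk ktfmo aygv gdsw nmc gbx jppf
Hunk 3: at line 10 remove [nmc] add [lvma,vghzo] -> 15 lines: hgr akehy ubnc huyd lequh ogqop day awzk ktfmo aygv gdsw lvma vghzo gbx jppf
Hunk 4: at line 5 remove [day] add [lrqr] -> 15 lines: hgr akehy ubnc huyd lequh ogqop lrqr awzk ktfmo aygv gdsw lvma vghzo gbx jppf
Hunk 5: at line 2 remove [huyd] add [brne,oxyuq] -> 16 lines: hgr akehy ubnc brne oxyuq lequh ogqop lrqr awzk ktfmo aygv gdsw lvma vghzo gbx jppf
Hunk 6: at line 7 remove [lrqr,awzk,ktfmo] add [towf,bboyl] -> 15 lines: hgr akehy ubnc brne oxyuq lequh ogqop towf bboyl aygv gdsw lvma vghzo gbx jppf
Hunk 7: at line 10 remove [gdsw] add [zokqv] -> 15 lines: hgr akehy ubnc brne oxyuq lequh ogqop towf bboyl aygv zokqv lvma vghzo gbx jppf
Final line 11: zokqv

Answer: zokqv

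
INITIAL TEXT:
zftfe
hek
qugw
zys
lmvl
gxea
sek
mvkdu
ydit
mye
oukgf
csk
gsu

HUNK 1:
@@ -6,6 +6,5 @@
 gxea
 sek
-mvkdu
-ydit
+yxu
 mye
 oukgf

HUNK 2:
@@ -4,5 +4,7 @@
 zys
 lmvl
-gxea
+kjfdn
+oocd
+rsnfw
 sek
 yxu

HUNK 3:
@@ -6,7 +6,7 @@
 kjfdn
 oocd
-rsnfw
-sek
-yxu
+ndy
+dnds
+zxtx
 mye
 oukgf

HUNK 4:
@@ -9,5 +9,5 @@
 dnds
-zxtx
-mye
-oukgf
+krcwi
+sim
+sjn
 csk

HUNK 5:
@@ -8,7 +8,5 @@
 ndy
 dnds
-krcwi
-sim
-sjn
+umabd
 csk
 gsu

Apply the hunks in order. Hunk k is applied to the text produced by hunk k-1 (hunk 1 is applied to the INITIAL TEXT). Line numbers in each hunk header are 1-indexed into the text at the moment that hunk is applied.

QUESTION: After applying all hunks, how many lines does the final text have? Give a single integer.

Answer: 12

Derivation:
Hunk 1: at line 6 remove [mvkdu,ydit] add [yxu] -> 12 lines: zftfe hek qugw zys lmvl gxea sek yxu mye oukgf csk gsu
Hunk 2: at line 4 remove [gxea] add [kjfdn,oocd,rsnfw] -> 14 lines: zftfe hek qugw zys lmvl kjfdn oocd rsnfw sek yxu mye oukgf csk gsu
Hunk 3: at line 6 remove [rsnfw,sek,yxu] add [ndy,dnds,zxtx] -> 14 lines: zftfe hek qugw zys lmvl kjfdn oocd ndy dnds zxtx mye oukgf csk gsu
Hunk 4: at line 9 remove [zxtx,mye,oukgf] add [krcwi,sim,sjn] -> 14 lines: zftfe hek qugw zys lmvl kjfdn oocd ndy dnds krcwi sim sjn csk gsu
Hunk 5: at line 8 remove [krcwi,sim,sjn] add [umabd] -> 12 lines: zftfe hek qugw zys lmvl kjfdn oocd ndy dnds umabd csk gsu
Final line count: 12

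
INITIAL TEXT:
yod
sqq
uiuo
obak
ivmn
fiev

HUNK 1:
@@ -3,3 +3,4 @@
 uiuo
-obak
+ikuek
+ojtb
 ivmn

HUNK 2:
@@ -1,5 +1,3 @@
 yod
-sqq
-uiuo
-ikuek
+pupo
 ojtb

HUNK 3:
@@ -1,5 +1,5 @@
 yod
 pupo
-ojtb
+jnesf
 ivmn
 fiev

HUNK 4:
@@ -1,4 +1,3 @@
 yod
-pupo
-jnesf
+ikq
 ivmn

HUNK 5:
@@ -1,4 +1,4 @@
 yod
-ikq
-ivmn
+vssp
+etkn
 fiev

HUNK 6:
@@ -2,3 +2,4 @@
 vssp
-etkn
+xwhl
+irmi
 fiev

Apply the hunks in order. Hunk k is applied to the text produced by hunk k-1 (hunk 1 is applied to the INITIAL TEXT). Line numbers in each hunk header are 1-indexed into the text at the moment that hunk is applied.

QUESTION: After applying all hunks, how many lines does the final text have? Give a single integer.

Hunk 1: at line 3 remove [obak] add [ikuek,ojtb] -> 7 lines: yod sqq uiuo ikuek ojtb ivmn fiev
Hunk 2: at line 1 remove [sqq,uiuo,ikuek] add [pupo] -> 5 lines: yod pupo ojtb ivmn fiev
Hunk 3: at line 1 remove [ojtb] add [jnesf] -> 5 lines: yod pupo jnesf ivmn fiev
Hunk 4: at line 1 remove [pupo,jnesf] add [ikq] -> 4 lines: yod ikq ivmn fiev
Hunk 5: at line 1 remove [ikq,ivmn] add [vssp,etkn] -> 4 lines: yod vssp etkn fiev
Hunk 6: at line 2 remove [etkn] add [xwhl,irmi] -> 5 lines: yod vssp xwhl irmi fiev
Final line count: 5

Answer: 5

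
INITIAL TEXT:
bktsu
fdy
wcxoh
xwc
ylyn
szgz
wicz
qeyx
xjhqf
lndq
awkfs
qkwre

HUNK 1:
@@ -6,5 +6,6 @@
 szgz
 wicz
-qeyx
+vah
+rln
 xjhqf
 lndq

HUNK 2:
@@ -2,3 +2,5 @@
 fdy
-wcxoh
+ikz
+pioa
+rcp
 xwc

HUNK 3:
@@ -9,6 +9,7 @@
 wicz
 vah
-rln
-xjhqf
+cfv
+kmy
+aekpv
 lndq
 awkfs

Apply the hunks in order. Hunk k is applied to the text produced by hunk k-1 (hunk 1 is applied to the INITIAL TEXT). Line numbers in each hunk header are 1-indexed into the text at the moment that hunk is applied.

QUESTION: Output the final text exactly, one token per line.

Answer: bktsu
fdy
ikz
pioa
rcp
xwc
ylyn
szgz
wicz
vah
cfv
kmy
aekpv
lndq
awkfs
qkwre

Derivation:
Hunk 1: at line 6 remove [qeyx] add [vah,rln] -> 13 lines: bktsu fdy wcxoh xwc ylyn szgz wicz vah rln xjhqf lndq awkfs qkwre
Hunk 2: at line 2 remove [wcxoh] add [ikz,pioa,rcp] -> 15 lines: bktsu fdy ikz pioa rcp xwc ylyn szgz wicz vah rln xjhqf lndq awkfs qkwre
Hunk 3: at line 9 remove [rln,xjhqf] add [cfv,kmy,aekpv] -> 16 lines: bktsu fdy ikz pioa rcp xwc ylyn szgz wicz vah cfv kmy aekpv lndq awkfs qkwre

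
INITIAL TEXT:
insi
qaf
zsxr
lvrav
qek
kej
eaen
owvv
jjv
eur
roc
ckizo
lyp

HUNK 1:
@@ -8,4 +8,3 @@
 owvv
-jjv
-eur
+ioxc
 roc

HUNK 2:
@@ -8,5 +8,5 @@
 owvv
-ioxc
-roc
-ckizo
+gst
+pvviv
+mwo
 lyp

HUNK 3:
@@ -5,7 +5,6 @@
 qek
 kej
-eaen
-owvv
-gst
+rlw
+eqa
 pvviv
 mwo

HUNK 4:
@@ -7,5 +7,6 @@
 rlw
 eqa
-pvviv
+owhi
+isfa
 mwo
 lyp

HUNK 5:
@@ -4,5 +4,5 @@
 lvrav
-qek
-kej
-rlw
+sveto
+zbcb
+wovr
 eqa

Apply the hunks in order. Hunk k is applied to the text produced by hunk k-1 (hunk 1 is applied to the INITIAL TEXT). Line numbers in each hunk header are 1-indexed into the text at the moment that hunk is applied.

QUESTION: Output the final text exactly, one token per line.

Answer: insi
qaf
zsxr
lvrav
sveto
zbcb
wovr
eqa
owhi
isfa
mwo
lyp

Derivation:
Hunk 1: at line 8 remove [jjv,eur] add [ioxc] -> 12 lines: insi qaf zsxr lvrav qek kej eaen owvv ioxc roc ckizo lyp
Hunk 2: at line 8 remove [ioxc,roc,ckizo] add [gst,pvviv,mwo] -> 12 lines: insi qaf zsxr lvrav qek kej eaen owvv gst pvviv mwo lyp
Hunk 3: at line 5 remove [eaen,owvv,gst] add [rlw,eqa] -> 11 lines: insi qaf zsxr lvrav qek kej rlw eqa pvviv mwo lyp
Hunk 4: at line 7 remove [pvviv] add [owhi,isfa] -> 12 lines: insi qaf zsxr lvrav qek kej rlw eqa owhi isfa mwo lyp
Hunk 5: at line 4 remove [qek,kej,rlw] add [sveto,zbcb,wovr] -> 12 lines: insi qaf zsxr lvrav sveto zbcb wovr eqa owhi isfa mwo lyp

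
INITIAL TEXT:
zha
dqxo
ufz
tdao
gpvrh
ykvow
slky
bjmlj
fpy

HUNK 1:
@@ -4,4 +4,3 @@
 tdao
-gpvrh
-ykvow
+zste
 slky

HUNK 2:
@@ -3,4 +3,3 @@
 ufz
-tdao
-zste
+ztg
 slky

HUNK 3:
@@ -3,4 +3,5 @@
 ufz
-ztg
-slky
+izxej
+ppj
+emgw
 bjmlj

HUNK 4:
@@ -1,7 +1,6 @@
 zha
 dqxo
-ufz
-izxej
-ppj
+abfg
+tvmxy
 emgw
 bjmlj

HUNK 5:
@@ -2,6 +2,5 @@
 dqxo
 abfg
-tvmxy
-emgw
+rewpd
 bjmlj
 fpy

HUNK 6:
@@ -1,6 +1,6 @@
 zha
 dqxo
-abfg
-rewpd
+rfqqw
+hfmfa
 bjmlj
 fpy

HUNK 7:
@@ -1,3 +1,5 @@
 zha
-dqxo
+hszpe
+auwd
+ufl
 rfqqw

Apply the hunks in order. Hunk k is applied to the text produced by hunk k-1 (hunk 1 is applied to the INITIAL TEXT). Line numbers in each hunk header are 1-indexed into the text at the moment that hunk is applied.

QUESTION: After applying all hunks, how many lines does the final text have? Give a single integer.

Answer: 8

Derivation:
Hunk 1: at line 4 remove [gpvrh,ykvow] add [zste] -> 8 lines: zha dqxo ufz tdao zste slky bjmlj fpy
Hunk 2: at line 3 remove [tdao,zste] add [ztg] -> 7 lines: zha dqxo ufz ztg slky bjmlj fpy
Hunk 3: at line 3 remove [ztg,slky] add [izxej,ppj,emgw] -> 8 lines: zha dqxo ufz izxej ppj emgw bjmlj fpy
Hunk 4: at line 1 remove [ufz,izxej,ppj] add [abfg,tvmxy] -> 7 lines: zha dqxo abfg tvmxy emgw bjmlj fpy
Hunk 5: at line 2 remove [tvmxy,emgw] add [rewpd] -> 6 lines: zha dqxo abfg rewpd bjmlj fpy
Hunk 6: at line 1 remove [abfg,rewpd] add [rfqqw,hfmfa] -> 6 lines: zha dqxo rfqqw hfmfa bjmlj fpy
Hunk 7: at line 1 remove [dqxo] add [hszpe,auwd,ufl] -> 8 lines: zha hszpe auwd ufl rfqqw hfmfa bjmlj fpy
Final line count: 8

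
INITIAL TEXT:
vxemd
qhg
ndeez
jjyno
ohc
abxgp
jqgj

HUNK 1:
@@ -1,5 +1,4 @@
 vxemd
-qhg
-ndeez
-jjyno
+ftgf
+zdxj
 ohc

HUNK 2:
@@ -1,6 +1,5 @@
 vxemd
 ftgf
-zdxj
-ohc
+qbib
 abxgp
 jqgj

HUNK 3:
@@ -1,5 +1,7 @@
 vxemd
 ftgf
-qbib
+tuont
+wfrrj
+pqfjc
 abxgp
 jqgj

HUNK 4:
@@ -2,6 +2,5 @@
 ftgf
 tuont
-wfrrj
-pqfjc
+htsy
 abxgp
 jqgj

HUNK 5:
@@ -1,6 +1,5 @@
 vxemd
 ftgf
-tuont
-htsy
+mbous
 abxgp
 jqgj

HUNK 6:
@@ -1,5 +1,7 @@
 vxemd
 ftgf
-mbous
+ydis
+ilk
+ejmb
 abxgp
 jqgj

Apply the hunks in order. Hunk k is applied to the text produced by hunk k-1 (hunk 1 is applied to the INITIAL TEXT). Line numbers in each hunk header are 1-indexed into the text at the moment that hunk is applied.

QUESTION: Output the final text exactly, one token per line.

Hunk 1: at line 1 remove [qhg,ndeez,jjyno] add [ftgf,zdxj] -> 6 lines: vxemd ftgf zdxj ohc abxgp jqgj
Hunk 2: at line 1 remove [zdxj,ohc] add [qbib] -> 5 lines: vxemd ftgf qbib abxgp jqgj
Hunk 3: at line 1 remove [qbib] add [tuont,wfrrj,pqfjc] -> 7 lines: vxemd ftgf tuont wfrrj pqfjc abxgp jqgj
Hunk 4: at line 2 remove [wfrrj,pqfjc] add [htsy] -> 6 lines: vxemd ftgf tuont htsy abxgp jqgj
Hunk 5: at line 1 remove [tuont,htsy] add [mbous] -> 5 lines: vxemd ftgf mbous abxgp jqgj
Hunk 6: at line 1 remove [mbous] add [ydis,ilk,ejmb] -> 7 lines: vxemd ftgf ydis ilk ejmb abxgp jqgj

Answer: vxemd
ftgf
ydis
ilk
ejmb
abxgp
jqgj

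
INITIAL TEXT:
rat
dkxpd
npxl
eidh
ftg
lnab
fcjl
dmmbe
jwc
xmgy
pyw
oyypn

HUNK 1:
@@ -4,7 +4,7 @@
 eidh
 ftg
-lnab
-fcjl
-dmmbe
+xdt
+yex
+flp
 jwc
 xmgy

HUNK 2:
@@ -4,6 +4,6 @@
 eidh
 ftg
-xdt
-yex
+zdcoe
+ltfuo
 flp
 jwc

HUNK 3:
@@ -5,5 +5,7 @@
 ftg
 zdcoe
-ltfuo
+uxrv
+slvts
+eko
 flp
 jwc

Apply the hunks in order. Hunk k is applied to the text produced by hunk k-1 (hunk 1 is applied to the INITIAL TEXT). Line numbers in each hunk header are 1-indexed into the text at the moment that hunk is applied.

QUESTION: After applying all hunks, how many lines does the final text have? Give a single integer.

Hunk 1: at line 4 remove [lnab,fcjl,dmmbe] add [xdt,yex,flp] -> 12 lines: rat dkxpd npxl eidh ftg xdt yex flp jwc xmgy pyw oyypn
Hunk 2: at line 4 remove [xdt,yex] add [zdcoe,ltfuo] -> 12 lines: rat dkxpd npxl eidh ftg zdcoe ltfuo flp jwc xmgy pyw oyypn
Hunk 3: at line 5 remove [ltfuo] add [uxrv,slvts,eko] -> 14 lines: rat dkxpd npxl eidh ftg zdcoe uxrv slvts eko flp jwc xmgy pyw oyypn
Final line count: 14

Answer: 14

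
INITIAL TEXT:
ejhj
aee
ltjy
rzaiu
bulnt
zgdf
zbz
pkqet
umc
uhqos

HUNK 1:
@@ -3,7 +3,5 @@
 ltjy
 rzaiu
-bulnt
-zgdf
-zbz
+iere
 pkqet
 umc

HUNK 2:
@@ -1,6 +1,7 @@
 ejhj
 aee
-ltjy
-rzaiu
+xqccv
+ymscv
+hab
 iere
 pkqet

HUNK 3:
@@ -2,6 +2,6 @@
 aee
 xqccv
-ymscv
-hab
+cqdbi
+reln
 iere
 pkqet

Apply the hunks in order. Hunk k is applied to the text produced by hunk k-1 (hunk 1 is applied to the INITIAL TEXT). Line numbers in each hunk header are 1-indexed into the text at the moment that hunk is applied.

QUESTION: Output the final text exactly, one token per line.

Answer: ejhj
aee
xqccv
cqdbi
reln
iere
pkqet
umc
uhqos

Derivation:
Hunk 1: at line 3 remove [bulnt,zgdf,zbz] add [iere] -> 8 lines: ejhj aee ltjy rzaiu iere pkqet umc uhqos
Hunk 2: at line 1 remove [ltjy,rzaiu] add [xqccv,ymscv,hab] -> 9 lines: ejhj aee xqccv ymscv hab iere pkqet umc uhqos
Hunk 3: at line 2 remove [ymscv,hab] add [cqdbi,reln] -> 9 lines: ejhj aee xqccv cqdbi reln iere pkqet umc uhqos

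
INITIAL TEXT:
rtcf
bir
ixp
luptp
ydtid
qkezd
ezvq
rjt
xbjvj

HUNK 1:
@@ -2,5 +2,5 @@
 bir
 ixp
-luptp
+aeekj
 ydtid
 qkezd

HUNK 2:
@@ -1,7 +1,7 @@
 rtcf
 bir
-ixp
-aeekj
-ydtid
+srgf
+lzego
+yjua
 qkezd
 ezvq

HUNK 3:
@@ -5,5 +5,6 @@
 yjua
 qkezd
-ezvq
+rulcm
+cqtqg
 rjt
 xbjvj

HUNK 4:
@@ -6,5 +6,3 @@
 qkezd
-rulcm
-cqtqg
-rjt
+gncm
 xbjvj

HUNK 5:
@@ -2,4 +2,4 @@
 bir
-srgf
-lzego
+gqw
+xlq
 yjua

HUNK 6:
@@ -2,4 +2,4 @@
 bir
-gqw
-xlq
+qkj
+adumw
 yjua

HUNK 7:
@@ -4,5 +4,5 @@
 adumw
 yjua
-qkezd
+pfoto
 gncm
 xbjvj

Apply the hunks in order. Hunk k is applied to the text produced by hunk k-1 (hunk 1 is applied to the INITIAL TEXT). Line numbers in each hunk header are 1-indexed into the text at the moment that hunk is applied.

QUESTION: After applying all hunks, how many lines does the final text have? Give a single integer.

Hunk 1: at line 2 remove [luptp] add [aeekj] -> 9 lines: rtcf bir ixp aeekj ydtid qkezd ezvq rjt xbjvj
Hunk 2: at line 1 remove [ixp,aeekj,ydtid] add [srgf,lzego,yjua] -> 9 lines: rtcf bir srgf lzego yjua qkezd ezvq rjt xbjvj
Hunk 3: at line 5 remove [ezvq] add [rulcm,cqtqg] -> 10 lines: rtcf bir srgf lzego yjua qkezd rulcm cqtqg rjt xbjvj
Hunk 4: at line 6 remove [rulcm,cqtqg,rjt] add [gncm] -> 8 lines: rtcf bir srgf lzego yjua qkezd gncm xbjvj
Hunk 5: at line 2 remove [srgf,lzego] add [gqw,xlq] -> 8 lines: rtcf bir gqw xlq yjua qkezd gncm xbjvj
Hunk 6: at line 2 remove [gqw,xlq] add [qkj,adumw] -> 8 lines: rtcf bir qkj adumw yjua qkezd gncm xbjvj
Hunk 7: at line 4 remove [qkezd] add [pfoto] -> 8 lines: rtcf bir qkj adumw yjua pfoto gncm xbjvj
Final line count: 8

Answer: 8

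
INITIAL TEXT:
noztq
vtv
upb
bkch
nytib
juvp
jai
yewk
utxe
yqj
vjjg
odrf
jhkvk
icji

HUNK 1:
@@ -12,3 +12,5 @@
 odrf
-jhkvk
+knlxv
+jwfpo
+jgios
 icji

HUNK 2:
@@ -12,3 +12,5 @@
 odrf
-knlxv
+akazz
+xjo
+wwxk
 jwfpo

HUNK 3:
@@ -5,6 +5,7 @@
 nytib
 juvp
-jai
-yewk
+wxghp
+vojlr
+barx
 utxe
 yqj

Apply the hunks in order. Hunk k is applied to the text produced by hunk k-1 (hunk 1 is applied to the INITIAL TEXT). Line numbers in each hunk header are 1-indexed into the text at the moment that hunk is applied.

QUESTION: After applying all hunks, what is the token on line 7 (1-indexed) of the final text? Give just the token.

Answer: wxghp

Derivation:
Hunk 1: at line 12 remove [jhkvk] add [knlxv,jwfpo,jgios] -> 16 lines: noztq vtv upb bkch nytib juvp jai yewk utxe yqj vjjg odrf knlxv jwfpo jgios icji
Hunk 2: at line 12 remove [knlxv] add [akazz,xjo,wwxk] -> 18 lines: noztq vtv upb bkch nytib juvp jai yewk utxe yqj vjjg odrf akazz xjo wwxk jwfpo jgios icji
Hunk 3: at line 5 remove [jai,yewk] add [wxghp,vojlr,barx] -> 19 lines: noztq vtv upb bkch nytib juvp wxghp vojlr barx utxe yqj vjjg odrf akazz xjo wwxk jwfpo jgios icji
Final line 7: wxghp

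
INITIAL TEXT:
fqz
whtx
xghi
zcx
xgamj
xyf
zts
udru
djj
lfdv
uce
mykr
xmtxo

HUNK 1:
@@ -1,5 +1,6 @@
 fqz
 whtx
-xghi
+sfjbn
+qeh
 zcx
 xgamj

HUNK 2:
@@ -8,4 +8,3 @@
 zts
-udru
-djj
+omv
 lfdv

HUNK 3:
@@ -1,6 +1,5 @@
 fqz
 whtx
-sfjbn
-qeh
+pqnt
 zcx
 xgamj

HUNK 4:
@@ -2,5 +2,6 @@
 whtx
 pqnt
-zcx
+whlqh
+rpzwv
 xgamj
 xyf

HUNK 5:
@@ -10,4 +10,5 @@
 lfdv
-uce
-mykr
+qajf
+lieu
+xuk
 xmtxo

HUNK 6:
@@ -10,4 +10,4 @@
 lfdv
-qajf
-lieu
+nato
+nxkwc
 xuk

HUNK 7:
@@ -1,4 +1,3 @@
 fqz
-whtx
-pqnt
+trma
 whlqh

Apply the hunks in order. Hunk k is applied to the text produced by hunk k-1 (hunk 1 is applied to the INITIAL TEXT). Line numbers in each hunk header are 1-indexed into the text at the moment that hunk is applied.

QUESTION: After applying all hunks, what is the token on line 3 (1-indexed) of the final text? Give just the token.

Hunk 1: at line 1 remove [xghi] add [sfjbn,qeh] -> 14 lines: fqz whtx sfjbn qeh zcx xgamj xyf zts udru djj lfdv uce mykr xmtxo
Hunk 2: at line 8 remove [udru,djj] add [omv] -> 13 lines: fqz whtx sfjbn qeh zcx xgamj xyf zts omv lfdv uce mykr xmtxo
Hunk 3: at line 1 remove [sfjbn,qeh] add [pqnt] -> 12 lines: fqz whtx pqnt zcx xgamj xyf zts omv lfdv uce mykr xmtxo
Hunk 4: at line 2 remove [zcx] add [whlqh,rpzwv] -> 13 lines: fqz whtx pqnt whlqh rpzwv xgamj xyf zts omv lfdv uce mykr xmtxo
Hunk 5: at line 10 remove [uce,mykr] add [qajf,lieu,xuk] -> 14 lines: fqz whtx pqnt whlqh rpzwv xgamj xyf zts omv lfdv qajf lieu xuk xmtxo
Hunk 6: at line 10 remove [qajf,lieu] add [nato,nxkwc] -> 14 lines: fqz whtx pqnt whlqh rpzwv xgamj xyf zts omv lfdv nato nxkwc xuk xmtxo
Hunk 7: at line 1 remove [whtx,pqnt] add [trma] -> 13 lines: fqz trma whlqh rpzwv xgamj xyf zts omv lfdv nato nxkwc xuk xmtxo
Final line 3: whlqh

Answer: whlqh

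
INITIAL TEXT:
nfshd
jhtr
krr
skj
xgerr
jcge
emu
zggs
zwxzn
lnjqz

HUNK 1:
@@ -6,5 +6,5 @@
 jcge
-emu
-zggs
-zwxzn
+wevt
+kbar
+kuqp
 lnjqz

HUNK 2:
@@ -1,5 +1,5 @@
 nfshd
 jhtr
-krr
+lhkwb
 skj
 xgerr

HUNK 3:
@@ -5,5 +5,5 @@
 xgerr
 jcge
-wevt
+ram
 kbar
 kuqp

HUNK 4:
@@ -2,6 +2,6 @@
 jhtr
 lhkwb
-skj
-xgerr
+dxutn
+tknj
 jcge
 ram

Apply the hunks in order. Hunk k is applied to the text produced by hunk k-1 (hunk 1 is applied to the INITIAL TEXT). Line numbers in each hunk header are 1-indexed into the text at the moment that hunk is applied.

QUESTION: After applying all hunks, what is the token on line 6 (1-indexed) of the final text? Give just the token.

Answer: jcge

Derivation:
Hunk 1: at line 6 remove [emu,zggs,zwxzn] add [wevt,kbar,kuqp] -> 10 lines: nfshd jhtr krr skj xgerr jcge wevt kbar kuqp lnjqz
Hunk 2: at line 1 remove [krr] add [lhkwb] -> 10 lines: nfshd jhtr lhkwb skj xgerr jcge wevt kbar kuqp lnjqz
Hunk 3: at line 5 remove [wevt] add [ram] -> 10 lines: nfshd jhtr lhkwb skj xgerr jcge ram kbar kuqp lnjqz
Hunk 4: at line 2 remove [skj,xgerr] add [dxutn,tknj] -> 10 lines: nfshd jhtr lhkwb dxutn tknj jcge ram kbar kuqp lnjqz
Final line 6: jcge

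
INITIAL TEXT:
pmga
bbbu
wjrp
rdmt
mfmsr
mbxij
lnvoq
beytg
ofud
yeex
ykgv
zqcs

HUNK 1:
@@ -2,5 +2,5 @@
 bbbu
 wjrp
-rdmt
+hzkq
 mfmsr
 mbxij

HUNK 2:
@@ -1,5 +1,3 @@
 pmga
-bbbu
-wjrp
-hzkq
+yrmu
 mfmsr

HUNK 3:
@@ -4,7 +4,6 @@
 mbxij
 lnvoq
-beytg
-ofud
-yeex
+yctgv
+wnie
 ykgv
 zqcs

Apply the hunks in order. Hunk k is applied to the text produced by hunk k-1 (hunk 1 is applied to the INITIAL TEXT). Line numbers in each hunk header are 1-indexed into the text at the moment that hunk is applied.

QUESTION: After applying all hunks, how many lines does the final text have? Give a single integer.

Hunk 1: at line 2 remove [rdmt] add [hzkq] -> 12 lines: pmga bbbu wjrp hzkq mfmsr mbxij lnvoq beytg ofud yeex ykgv zqcs
Hunk 2: at line 1 remove [bbbu,wjrp,hzkq] add [yrmu] -> 10 lines: pmga yrmu mfmsr mbxij lnvoq beytg ofud yeex ykgv zqcs
Hunk 3: at line 4 remove [beytg,ofud,yeex] add [yctgv,wnie] -> 9 lines: pmga yrmu mfmsr mbxij lnvoq yctgv wnie ykgv zqcs
Final line count: 9

Answer: 9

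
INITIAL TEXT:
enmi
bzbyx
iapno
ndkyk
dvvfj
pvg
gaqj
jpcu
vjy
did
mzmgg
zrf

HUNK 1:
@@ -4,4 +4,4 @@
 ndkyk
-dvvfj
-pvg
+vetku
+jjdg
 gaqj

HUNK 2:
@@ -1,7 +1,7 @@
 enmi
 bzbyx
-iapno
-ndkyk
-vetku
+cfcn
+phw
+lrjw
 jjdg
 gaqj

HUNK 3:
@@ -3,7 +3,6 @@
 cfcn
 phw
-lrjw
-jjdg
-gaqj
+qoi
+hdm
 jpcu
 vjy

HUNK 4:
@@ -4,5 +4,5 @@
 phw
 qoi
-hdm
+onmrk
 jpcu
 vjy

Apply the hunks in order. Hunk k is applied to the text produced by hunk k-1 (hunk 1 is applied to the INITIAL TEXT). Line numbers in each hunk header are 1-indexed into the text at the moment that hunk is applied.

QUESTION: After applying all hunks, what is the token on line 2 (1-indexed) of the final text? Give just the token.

Hunk 1: at line 4 remove [dvvfj,pvg] add [vetku,jjdg] -> 12 lines: enmi bzbyx iapno ndkyk vetku jjdg gaqj jpcu vjy did mzmgg zrf
Hunk 2: at line 1 remove [iapno,ndkyk,vetku] add [cfcn,phw,lrjw] -> 12 lines: enmi bzbyx cfcn phw lrjw jjdg gaqj jpcu vjy did mzmgg zrf
Hunk 3: at line 3 remove [lrjw,jjdg,gaqj] add [qoi,hdm] -> 11 lines: enmi bzbyx cfcn phw qoi hdm jpcu vjy did mzmgg zrf
Hunk 4: at line 4 remove [hdm] add [onmrk] -> 11 lines: enmi bzbyx cfcn phw qoi onmrk jpcu vjy did mzmgg zrf
Final line 2: bzbyx

Answer: bzbyx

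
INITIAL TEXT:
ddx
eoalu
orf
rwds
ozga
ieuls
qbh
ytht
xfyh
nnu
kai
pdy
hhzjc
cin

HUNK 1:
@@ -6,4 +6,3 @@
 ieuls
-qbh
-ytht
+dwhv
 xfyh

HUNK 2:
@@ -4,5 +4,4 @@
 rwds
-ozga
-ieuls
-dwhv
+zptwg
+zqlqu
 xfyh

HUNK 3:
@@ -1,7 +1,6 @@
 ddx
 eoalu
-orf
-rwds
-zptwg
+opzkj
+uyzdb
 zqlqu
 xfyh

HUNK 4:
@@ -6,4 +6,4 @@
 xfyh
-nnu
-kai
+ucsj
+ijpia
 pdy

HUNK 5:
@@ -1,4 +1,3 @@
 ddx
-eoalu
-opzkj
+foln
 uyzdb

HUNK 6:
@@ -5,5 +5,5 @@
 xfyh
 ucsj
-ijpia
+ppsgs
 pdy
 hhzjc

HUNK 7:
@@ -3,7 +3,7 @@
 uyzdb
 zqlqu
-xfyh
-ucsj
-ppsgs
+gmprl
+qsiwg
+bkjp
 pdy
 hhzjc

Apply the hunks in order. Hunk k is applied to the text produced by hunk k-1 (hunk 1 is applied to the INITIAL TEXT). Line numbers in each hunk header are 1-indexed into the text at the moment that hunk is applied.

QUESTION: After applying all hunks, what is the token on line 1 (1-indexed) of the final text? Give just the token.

Hunk 1: at line 6 remove [qbh,ytht] add [dwhv] -> 13 lines: ddx eoalu orf rwds ozga ieuls dwhv xfyh nnu kai pdy hhzjc cin
Hunk 2: at line 4 remove [ozga,ieuls,dwhv] add [zptwg,zqlqu] -> 12 lines: ddx eoalu orf rwds zptwg zqlqu xfyh nnu kai pdy hhzjc cin
Hunk 3: at line 1 remove [orf,rwds,zptwg] add [opzkj,uyzdb] -> 11 lines: ddx eoalu opzkj uyzdb zqlqu xfyh nnu kai pdy hhzjc cin
Hunk 4: at line 6 remove [nnu,kai] add [ucsj,ijpia] -> 11 lines: ddx eoalu opzkj uyzdb zqlqu xfyh ucsj ijpia pdy hhzjc cin
Hunk 5: at line 1 remove [eoalu,opzkj] add [foln] -> 10 lines: ddx foln uyzdb zqlqu xfyh ucsj ijpia pdy hhzjc cin
Hunk 6: at line 5 remove [ijpia] add [ppsgs] -> 10 lines: ddx foln uyzdb zqlqu xfyh ucsj ppsgs pdy hhzjc cin
Hunk 7: at line 3 remove [xfyh,ucsj,ppsgs] add [gmprl,qsiwg,bkjp] -> 10 lines: ddx foln uyzdb zqlqu gmprl qsiwg bkjp pdy hhzjc cin
Final line 1: ddx

Answer: ddx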